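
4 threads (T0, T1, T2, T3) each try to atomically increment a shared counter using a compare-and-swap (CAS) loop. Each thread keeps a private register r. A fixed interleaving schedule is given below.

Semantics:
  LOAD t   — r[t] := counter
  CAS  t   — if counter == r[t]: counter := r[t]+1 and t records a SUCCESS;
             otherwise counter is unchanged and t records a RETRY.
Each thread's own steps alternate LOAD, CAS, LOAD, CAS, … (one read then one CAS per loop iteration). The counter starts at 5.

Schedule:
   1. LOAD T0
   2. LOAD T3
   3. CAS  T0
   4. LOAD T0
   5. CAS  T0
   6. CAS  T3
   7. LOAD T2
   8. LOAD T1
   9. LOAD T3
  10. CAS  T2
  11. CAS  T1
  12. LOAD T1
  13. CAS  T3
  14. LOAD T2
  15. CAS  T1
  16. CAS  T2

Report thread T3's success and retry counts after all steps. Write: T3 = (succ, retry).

T3 = (0, 2)

#1 T0 reads 5
#2 T3 reads 5
#3 T0 CAS(5→6) writes; counter now 6
#4 T0 reads 6
#5 T0 CAS(6→7) writes; counter now 7
#6 T3 CAS(5→6) fails; counter now 7
#7 T2 reads 7
#8 T1 reads 7
#9 T3 reads 7
#10 T2 CAS(7→8) writes; counter now 8
#11 T1 CAS(7→8) fails; counter now 8
#12 T1 reads 8
#13 T3 CAS(7→8) fails; counter now 8
#14 T2 reads 8
#15 T1 CAS(8→9) writes; counter now 9
#16 T2 CAS(8→9) fails; counter now 9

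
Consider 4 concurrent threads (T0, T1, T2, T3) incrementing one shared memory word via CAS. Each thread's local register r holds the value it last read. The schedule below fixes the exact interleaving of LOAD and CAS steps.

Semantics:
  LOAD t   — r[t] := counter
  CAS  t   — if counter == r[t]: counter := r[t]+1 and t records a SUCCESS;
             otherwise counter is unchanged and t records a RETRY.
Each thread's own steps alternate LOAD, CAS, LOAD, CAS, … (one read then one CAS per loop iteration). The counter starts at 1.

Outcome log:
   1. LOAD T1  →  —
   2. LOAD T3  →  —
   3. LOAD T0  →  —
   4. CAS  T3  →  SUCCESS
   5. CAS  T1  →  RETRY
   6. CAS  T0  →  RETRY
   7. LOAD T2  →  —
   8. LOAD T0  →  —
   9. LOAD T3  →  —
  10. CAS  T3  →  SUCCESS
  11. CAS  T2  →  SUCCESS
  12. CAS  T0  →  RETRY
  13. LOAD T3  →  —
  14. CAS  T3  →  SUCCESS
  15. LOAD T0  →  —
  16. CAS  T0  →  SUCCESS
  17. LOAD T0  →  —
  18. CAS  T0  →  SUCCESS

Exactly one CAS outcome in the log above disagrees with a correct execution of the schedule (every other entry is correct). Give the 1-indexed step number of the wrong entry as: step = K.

step = 11

Re-executing:
[1] T1.load  rd  (counter 1, T1.r 1)
[2] T3.load  rd  (counter 1, T3.r 1)
[3] T0.load  rd  (counter 1, T0.r 1)
[4] T3.cas  hit  (counter 2, T3.r 1)
[5] T1.cas  miss  (counter 2, T1.r 1)
[6] T0.cas  miss  (counter 2, T0.r 1)
[7] T2.load  rd  (counter 2, T2.r 2)
[8] T0.load  rd  (counter 2, T0.r 2)
[9] T3.load  rd  (counter 2, T3.r 2)
[10] T3.cas  hit  (counter 3, T3.r 2)
[11] T2.cas  miss  (counter 3, T2.r 2)
[12] T0.cas  miss  (counter 3, T0.r 2)
[13] T3.load  rd  (counter 3, T3.r 3)
[14] T3.cas  hit  (counter 4, T3.r 3)
[15] T0.load  rd  (counter 4, T0.r 4)
[16] T0.cas  hit  (counter 5, T0.r 4)
[17] T0.load  rd  (counter 5, T0.r 5)
[18] T0.cas  hit  (counter 6, T0.r 5)
Mismatch at 11.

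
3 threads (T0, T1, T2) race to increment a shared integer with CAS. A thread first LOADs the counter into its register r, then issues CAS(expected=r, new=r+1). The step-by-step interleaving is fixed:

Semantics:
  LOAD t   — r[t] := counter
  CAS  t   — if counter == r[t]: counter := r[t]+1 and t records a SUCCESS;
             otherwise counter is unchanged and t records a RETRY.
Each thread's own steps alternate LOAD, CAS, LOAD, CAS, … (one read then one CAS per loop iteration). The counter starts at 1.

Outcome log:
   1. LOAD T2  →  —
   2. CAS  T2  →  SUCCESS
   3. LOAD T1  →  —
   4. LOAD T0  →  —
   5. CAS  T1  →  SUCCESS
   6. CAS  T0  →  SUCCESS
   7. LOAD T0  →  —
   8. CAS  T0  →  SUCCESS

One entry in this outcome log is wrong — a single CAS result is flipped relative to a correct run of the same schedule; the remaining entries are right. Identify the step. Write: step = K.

Re-executing:
1. LOAD T2 → mem=1 r[T2]=1 [LOAD]
2. CAS T2 → mem=2 r[T2]=1 [OK]
3. LOAD T1 → mem=2 r[T1]=2 [LOAD]
4. LOAD T0 → mem=2 r[T0]=2 [LOAD]
5. CAS T1 → mem=3 r[T1]=2 [OK]
6. CAS T0 → mem=3 r[T0]=2 [RETRY]
7. LOAD T0 → mem=3 r[T0]=3 [LOAD]
8. CAS T0 → mem=4 r[T0]=3 [OK]
Log disagrees first at step 6.

step = 6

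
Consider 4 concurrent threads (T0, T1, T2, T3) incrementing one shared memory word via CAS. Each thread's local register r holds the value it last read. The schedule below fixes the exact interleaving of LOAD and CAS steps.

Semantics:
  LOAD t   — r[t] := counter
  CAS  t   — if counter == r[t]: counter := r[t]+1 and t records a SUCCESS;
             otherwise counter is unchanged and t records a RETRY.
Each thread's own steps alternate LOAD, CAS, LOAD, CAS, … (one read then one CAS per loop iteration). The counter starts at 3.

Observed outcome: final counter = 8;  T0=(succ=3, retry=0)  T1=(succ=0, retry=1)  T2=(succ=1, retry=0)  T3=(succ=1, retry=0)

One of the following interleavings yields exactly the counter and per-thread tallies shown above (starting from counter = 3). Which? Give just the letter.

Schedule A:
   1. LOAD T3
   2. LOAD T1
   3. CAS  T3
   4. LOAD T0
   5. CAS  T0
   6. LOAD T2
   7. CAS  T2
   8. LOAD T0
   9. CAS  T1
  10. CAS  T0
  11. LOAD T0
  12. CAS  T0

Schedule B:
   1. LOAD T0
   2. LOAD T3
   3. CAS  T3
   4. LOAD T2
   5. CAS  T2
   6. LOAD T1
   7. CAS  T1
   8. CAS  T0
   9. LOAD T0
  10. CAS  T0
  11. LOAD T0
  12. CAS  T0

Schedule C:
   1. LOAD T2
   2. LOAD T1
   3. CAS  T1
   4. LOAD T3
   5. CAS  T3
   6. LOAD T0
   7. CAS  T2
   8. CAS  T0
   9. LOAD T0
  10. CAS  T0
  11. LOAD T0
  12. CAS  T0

Simulating candidate A:
[1] T3.load  rd  (counter 3, T3.r 3)
[2] T1.load  rd  (counter 3, T1.r 3)
[3] T3.cas  hit  (counter 4, T3.r 3)
[4] T0.load  rd  (counter 4, T0.r 4)
[5] T0.cas  hit  (counter 5, T0.r 4)
[6] T2.load  rd  (counter 5, T2.r 5)
[7] T2.cas  hit  (counter 6, T2.r 5)
[8] T0.load  rd  (counter 6, T0.r 6)
[9] T1.cas  miss  (counter 6, T1.r 3)
[10] T0.cas  hit  (counter 7, T0.r 6)
[11] T0.load  rd  (counter 7, T0.r 7)
[12] T0.cas  hit  (counter 8, T0.r 7)

A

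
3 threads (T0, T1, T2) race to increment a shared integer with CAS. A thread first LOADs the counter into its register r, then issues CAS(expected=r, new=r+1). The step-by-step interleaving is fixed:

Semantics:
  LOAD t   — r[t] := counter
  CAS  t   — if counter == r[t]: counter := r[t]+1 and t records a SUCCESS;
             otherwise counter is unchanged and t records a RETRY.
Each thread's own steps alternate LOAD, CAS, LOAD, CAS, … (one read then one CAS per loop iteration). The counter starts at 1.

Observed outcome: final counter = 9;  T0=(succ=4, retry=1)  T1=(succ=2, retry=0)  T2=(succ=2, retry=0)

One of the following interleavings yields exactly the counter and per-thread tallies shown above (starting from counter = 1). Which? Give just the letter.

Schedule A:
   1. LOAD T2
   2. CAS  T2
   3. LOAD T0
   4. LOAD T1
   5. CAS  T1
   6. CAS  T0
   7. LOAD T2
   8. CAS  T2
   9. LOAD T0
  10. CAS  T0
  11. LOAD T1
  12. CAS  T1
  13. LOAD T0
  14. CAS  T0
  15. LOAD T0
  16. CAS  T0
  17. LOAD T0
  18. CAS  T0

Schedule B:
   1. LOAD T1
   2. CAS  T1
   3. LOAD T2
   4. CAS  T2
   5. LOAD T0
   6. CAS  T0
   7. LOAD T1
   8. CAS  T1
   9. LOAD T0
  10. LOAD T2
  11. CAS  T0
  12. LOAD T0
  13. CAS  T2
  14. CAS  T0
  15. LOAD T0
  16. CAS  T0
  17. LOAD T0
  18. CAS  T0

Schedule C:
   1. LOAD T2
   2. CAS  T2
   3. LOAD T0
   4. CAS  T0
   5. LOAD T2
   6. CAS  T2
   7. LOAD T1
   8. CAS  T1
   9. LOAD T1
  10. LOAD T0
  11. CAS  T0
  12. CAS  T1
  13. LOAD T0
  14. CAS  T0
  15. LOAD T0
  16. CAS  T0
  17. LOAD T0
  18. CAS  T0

Run A:
step 1: T2 LOAD ⇒ load; ctr=1 reg=1
step 2: T2 CAS ⇒ ok; ctr=2 reg=1
step 3: T0 LOAD ⇒ load; ctr=2 reg=2
step 4: T1 LOAD ⇒ load; ctr=2 reg=2
step 5: T1 CAS ⇒ ok; ctr=3 reg=2
step 6: T0 CAS ⇒ retry; ctr=3 reg=2
step 7: T2 LOAD ⇒ load; ctr=3 reg=3
step 8: T2 CAS ⇒ ok; ctr=4 reg=3
step 9: T0 LOAD ⇒ load; ctr=4 reg=4
step 10: T0 CAS ⇒ ok; ctr=5 reg=4
step 11: T1 LOAD ⇒ load; ctr=5 reg=5
step 12: T1 CAS ⇒ ok; ctr=6 reg=5
step 13: T0 LOAD ⇒ load; ctr=6 reg=6
step 14: T0 CAS ⇒ ok; ctr=7 reg=6
step 15: T0 LOAD ⇒ load; ctr=7 reg=7
step 16: T0 CAS ⇒ ok; ctr=8 reg=7
step 17: T0 LOAD ⇒ load; ctr=8 reg=8
step 18: T0 CAS ⇒ ok; ctr=9 reg=8

A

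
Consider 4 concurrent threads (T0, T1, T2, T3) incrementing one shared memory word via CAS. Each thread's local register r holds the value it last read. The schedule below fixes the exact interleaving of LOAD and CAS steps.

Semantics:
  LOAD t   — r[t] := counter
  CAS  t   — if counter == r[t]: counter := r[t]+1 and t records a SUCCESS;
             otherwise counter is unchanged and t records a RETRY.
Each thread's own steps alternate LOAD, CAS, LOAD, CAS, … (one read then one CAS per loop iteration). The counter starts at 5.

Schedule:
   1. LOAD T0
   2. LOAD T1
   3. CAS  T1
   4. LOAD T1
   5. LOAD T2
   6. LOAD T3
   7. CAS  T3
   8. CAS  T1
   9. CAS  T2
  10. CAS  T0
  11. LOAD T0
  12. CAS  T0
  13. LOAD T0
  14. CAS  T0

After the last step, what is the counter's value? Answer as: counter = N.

counter = 9

#1 T0 reads 5
#2 T1 reads 5
#3 T1 CAS(5→6) writes; counter now 6
#4 T1 reads 6
#5 T2 reads 6
#6 T3 reads 6
#7 T3 CAS(6→7) writes; counter now 7
#8 T1 CAS(6→7) fails; counter now 7
#9 T2 CAS(6→7) fails; counter now 7
#10 T0 CAS(5→6) fails; counter now 7
#11 T0 reads 7
#12 T0 CAS(7→8) writes; counter now 8
#13 T0 reads 8
#14 T0 CAS(8→9) writes; counter now 9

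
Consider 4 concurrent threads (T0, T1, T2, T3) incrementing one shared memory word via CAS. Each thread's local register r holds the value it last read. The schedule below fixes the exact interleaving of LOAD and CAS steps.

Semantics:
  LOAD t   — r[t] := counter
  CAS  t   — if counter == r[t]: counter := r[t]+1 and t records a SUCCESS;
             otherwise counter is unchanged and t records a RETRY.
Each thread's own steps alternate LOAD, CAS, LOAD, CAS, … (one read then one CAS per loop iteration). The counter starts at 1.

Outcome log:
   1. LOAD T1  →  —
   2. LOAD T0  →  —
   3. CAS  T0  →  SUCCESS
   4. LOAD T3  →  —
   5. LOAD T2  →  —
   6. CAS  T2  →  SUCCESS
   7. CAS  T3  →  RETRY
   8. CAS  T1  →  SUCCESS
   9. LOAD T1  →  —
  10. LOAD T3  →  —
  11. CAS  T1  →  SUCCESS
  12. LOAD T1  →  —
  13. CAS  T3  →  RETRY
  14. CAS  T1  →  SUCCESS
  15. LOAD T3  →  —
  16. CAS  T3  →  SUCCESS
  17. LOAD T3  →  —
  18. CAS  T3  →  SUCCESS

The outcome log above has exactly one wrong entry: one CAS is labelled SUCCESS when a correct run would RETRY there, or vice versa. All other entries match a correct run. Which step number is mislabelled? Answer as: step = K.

Correct run:
T1 LOAD — after: cnt=1, r=1 — load
T0 LOAD — after: cnt=1, r=1 — load
T0 CAS — after: cnt=2, r=1 — ok
T3 LOAD — after: cnt=2, r=2 — load
T2 LOAD — after: cnt=2, r=2 — load
T2 CAS — after: cnt=3, r=2 — ok
T3 CAS — after: cnt=3, r=2 — retry
T1 CAS — after: cnt=3, r=1 — retry
T1 LOAD — after: cnt=3, r=3 — load
T3 LOAD — after: cnt=3, r=3 — load
T1 CAS — after: cnt=4, r=3 — ok
T1 LOAD — after: cnt=4, r=4 — load
T3 CAS — after: cnt=4, r=3 — retry
T1 CAS — after: cnt=5, r=4 — ok
T3 LOAD — after: cnt=5, r=5 — load
T3 CAS — after: cnt=6, r=5 — ok
T3 LOAD — after: cnt=6, r=6 — load
T3 CAS — after: cnt=7, r=6 — ok
Log disagrees first at step 8.

step = 8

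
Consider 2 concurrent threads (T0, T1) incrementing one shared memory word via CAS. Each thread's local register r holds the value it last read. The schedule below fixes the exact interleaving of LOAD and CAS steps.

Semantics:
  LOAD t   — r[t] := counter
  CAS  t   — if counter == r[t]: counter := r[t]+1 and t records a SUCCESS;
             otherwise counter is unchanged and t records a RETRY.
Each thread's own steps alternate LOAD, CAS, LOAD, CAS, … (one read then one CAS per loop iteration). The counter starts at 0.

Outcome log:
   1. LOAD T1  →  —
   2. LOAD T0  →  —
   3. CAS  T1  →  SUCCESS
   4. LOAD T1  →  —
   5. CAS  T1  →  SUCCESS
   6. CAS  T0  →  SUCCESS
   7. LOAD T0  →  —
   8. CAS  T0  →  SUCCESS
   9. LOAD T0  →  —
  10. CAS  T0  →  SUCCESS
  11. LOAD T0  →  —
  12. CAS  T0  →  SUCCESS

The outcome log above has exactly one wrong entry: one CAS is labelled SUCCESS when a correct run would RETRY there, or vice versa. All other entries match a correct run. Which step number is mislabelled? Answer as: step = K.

step = 6

Re-executing:
   1) LOAD T1:  M=0  r_T1=0
   2) LOAD T0:  M=0  r_T0=0
   3) CAS  T1:  M=1  r_T1=0 ✓
   4) LOAD T1:  M=1  r_T1=1
   5) CAS  T1:  M=2  r_T1=1 ✓
   6) CAS  T0:  M=2  r_T0=0 ✗
   7) LOAD T0:  M=2  r_T0=2
   8) CAS  T0:  M=3  r_T0=2 ✓
   9) LOAD T0:  M=3  r_T0=3
  10) CAS  T0:  M=4  r_T0=3 ✓
  11) LOAD T0:  M=4  r_T0=4
  12) CAS  T0:  M=5  r_T0=4 ✓
Mismatch at 6.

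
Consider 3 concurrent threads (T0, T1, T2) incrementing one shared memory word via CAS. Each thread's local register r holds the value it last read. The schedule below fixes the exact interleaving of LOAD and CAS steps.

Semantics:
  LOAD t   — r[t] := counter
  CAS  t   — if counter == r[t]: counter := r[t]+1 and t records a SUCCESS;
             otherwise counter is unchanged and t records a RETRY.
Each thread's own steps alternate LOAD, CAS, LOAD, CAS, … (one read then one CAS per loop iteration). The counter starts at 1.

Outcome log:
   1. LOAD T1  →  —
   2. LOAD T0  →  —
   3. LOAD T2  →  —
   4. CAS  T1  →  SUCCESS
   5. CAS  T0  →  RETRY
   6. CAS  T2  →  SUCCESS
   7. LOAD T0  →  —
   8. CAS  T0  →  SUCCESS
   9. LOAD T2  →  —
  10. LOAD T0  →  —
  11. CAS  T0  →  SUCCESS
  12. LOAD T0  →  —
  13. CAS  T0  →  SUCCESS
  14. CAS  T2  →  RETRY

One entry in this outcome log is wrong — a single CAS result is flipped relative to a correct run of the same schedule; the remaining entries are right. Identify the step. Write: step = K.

Re-executing:
[1] T1.load  rd  (counter 1, T1.r 1)
[2] T0.load  rd  (counter 1, T0.r 1)
[3] T2.load  rd  (counter 1, T2.r 1)
[4] T1.cas  hit  (counter 2, T1.r 1)
[5] T0.cas  miss  (counter 2, T0.r 1)
[6] T2.cas  miss  (counter 2, T2.r 1)
[7] T0.load  rd  (counter 2, T0.r 2)
[8] T0.cas  hit  (counter 3, T0.r 2)
[9] T2.load  rd  (counter 3, T2.r 3)
[10] T0.load  rd  (counter 3, T0.r 3)
[11] T0.cas  hit  (counter 4, T0.r 3)
[12] T0.load  rd  (counter 4, T0.r 4)
[13] T0.cas  hit  (counter 5, T0.r 4)
[14] T2.cas  miss  (counter 5, T2.r 3)
Flip is step 6.

step = 6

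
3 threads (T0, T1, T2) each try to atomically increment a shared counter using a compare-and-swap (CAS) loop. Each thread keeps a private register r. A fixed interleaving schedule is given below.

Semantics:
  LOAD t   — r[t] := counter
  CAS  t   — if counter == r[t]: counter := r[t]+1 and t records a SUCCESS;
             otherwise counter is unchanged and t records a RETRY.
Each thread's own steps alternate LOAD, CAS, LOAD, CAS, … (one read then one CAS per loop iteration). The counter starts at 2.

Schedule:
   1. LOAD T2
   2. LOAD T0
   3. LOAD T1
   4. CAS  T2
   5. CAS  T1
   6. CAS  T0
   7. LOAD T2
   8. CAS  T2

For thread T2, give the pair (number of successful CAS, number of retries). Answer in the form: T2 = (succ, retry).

T2 = (2, 0)

1. LOAD T2 → mem=2 r[T2]=2 [LOAD]
2. LOAD T0 → mem=2 r[T0]=2 [LOAD]
3. LOAD T1 → mem=2 r[T1]=2 [LOAD]
4. CAS T2 → mem=3 r[T2]=2 [OK]
5. CAS T1 → mem=3 r[T1]=2 [RETRY]
6. CAS T0 → mem=3 r[T0]=2 [RETRY]
7. LOAD T2 → mem=3 r[T2]=3 [LOAD]
8. CAS T2 → mem=4 r[T2]=3 [OK]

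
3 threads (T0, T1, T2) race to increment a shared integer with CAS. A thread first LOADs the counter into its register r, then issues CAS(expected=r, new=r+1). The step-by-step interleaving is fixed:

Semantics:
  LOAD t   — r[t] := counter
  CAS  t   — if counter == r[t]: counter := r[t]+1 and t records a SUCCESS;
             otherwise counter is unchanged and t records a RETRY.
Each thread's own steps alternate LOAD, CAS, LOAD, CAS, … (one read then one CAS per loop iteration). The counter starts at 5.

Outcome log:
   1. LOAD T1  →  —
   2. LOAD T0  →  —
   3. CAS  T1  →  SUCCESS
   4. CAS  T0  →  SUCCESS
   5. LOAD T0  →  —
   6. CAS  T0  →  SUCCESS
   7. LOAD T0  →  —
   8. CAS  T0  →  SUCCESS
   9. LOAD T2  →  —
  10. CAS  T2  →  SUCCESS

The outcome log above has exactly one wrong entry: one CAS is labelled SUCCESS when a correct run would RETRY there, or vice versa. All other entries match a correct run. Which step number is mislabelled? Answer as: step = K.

step = 4

Correct run:
[1] T1.load  rd  (counter 5, T1.r 5)
[2] T0.load  rd  (counter 5, T0.r 5)
[3] T1.cas  hit  (counter 6, T1.r 5)
[4] T0.cas  miss  (counter 6, T0.r 5)
[5] T0.load  rd  (counter 6, T0.r 6)
[6] T0.cas  hit  (counter 7, T0.r 6)
[7] T0.load  rd  (counter 7, T0.r 7)
[8] T0.cas  hit  (counter 8, T0.r 7)
[9] T2.load  rd  (counter 8, T2.r 8)
[10] T2.cas  hit  (counter 9, T2.r 8)
Flip is step 4.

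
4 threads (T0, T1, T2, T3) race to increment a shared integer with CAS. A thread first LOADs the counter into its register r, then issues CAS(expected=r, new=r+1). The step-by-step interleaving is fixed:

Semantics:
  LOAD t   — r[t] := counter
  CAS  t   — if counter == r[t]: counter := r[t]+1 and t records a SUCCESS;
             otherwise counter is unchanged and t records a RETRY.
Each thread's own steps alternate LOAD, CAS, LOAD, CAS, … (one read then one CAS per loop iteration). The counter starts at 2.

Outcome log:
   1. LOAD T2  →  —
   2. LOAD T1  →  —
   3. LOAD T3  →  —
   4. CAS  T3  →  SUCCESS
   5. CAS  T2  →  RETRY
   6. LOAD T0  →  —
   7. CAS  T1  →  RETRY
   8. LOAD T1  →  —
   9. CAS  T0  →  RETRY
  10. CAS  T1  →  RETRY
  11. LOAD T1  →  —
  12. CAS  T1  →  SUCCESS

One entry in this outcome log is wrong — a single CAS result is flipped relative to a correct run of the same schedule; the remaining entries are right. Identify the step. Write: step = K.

step = 9

Correct run:
1. LOAD T2 → mem=2 r[T2]=2 [LOAD]
2. LOAD T1 → mem=2 r[T1]=2 [LOAD]
3. LOAD T3 → mem=2 r[T3]=2 [LOAD]
4. CAS T3 → mem=3 r[T3]=2 [OK]
5. CAS T2 → mem=3 r[T2]=2 [RETRY]
6. LOAD T0 → mem=3 r[T0]=3 [LOAD]
7. CAS T1 → mem=3 r[T1]=2 [RETRY]
8. LOAD T1 → mem=3 r[T1]=3 [LOAD]
9. CAS T0 → mem=4 r[T0]=3 [OK]
10. CAS T1 → mem=4 r[T1]=3 [RETRY]
11. LOAD T1 → mem=4 r[T1]=4 [LOAD]
12. CAS T1 → mem=5 r[T1]=4 [OK]
Log disagrees first at step 9.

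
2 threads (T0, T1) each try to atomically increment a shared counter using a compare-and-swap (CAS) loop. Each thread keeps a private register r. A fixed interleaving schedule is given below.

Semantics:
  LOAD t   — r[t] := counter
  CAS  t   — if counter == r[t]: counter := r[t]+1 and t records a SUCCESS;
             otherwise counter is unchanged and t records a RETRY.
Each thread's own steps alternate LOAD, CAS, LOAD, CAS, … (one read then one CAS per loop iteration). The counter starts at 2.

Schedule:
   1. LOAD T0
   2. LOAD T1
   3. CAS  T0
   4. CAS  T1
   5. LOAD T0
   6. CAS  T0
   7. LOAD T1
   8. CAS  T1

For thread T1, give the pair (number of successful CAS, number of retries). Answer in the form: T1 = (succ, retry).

1. LOAD T0 → mem=2 r[T0]=2 [LOAD]
2. LOAD T1 → mem=2 r[T1]=2 [LOAD]
3. CAS T0 → mem=3 r[T0]=2 [OK]
4. CAS T1 → mem=3 r[T1]=2 [RETRY]
5. LOAD T0 → mem=3 r[T0]=3 [LOAD]
6. CAS T0 → mem=4 r[T0]=3 [OK]
7. LOAD T1 → mem=4 r[T1]=4 [LOAD]
8. CAS T1 → mem=5 r[T1]=4 [OK]

T1 = (1, 1)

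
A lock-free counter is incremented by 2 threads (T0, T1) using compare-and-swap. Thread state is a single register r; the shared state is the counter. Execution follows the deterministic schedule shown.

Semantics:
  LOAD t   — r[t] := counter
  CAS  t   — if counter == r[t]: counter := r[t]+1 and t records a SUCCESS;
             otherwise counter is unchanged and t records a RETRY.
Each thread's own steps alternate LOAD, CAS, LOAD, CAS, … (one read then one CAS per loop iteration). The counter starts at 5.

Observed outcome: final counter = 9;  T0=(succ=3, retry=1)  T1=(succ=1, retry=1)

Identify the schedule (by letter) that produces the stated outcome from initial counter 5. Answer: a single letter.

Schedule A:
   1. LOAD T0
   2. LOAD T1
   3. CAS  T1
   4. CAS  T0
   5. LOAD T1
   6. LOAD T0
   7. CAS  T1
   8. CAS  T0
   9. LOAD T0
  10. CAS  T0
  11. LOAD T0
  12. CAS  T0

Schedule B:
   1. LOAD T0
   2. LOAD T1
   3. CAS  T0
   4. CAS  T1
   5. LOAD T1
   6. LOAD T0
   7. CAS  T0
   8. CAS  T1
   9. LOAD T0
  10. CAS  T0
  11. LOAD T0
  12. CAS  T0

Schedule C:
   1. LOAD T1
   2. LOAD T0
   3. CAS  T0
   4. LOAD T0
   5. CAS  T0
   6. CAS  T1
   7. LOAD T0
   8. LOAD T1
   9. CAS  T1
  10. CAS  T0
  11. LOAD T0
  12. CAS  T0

C

Simulating candidate C:
[1] T1.load  rd  (counter 5, T1.r 5)
[2] T0.load  rd  (counter 5, T0.r 5)
[3] T0.cas  hit  (counter 6, T0.r 5)
[4] T0.load  rd  (counter 6, T0.r 6)
[5] T0.cas  hit  (counter 7, T0.r 6)
[6] T1.cas  miss  (counter 7, T1.r 5)
[7] T0.load  rd  (counter 7, T0.r 7)
[8] T1.load  rd  (counter 7, T1.r 7)
[9] T1.cas  hit  (counter 8, T1.r 7)
[10] T0.cas  miss  (counter 8, T0.r 7)
[11] T0.load  rd  (counter 8, T0.r 8)
[12] T0.cas  hit  (counter 9, T0.r 8)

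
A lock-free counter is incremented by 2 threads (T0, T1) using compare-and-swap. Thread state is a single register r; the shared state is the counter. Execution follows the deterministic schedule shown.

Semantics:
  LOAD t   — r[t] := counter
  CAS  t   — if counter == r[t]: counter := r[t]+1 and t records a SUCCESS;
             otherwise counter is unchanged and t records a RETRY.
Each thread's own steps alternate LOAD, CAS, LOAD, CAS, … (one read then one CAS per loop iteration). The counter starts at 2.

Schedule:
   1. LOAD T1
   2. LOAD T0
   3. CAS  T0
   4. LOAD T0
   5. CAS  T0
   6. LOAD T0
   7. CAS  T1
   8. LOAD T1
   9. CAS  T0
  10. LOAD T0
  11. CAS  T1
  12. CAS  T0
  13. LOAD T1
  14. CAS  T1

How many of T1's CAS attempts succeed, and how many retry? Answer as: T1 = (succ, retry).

step 1: T1 LOAD ⇒ load; ctr=2 reg=2
step 2: T0 LOAD ⇒ load; ctr=2 reg=2
step 3: T0 CAS ⇒ ok; ctr=3 reg=2
step 4: T0 LOAD ⇒ load; ctr=3 reg=3
step 5: T0 CAS ⇒ ok; ctr=4 reg=3
step 6: T0 LOAD ⇒ load; ctr=4 reg=4
step 7: T1 CAS ⇒ retry; ctr=4 reg=2
step 8: T1 LOAD ⇒ load; ctr=4 reg=4
step 9: T0 CAS ⇒ ok; ctr=5 reg=4
step 10: T0 LOAD ⇒ load; ctr=5 reg=5
step 11: T1 CAS ⇒ retry; ctr=5 reg=4
step 12: T0 CAS ⇒ ok; ctr=6 reg=5
step 13: T1 LOAD ⇒ load; ctr=6 reg=6
step 14: T1 CAS ⇒ ok; ctr=7 reg=6

T1 = (1, 2)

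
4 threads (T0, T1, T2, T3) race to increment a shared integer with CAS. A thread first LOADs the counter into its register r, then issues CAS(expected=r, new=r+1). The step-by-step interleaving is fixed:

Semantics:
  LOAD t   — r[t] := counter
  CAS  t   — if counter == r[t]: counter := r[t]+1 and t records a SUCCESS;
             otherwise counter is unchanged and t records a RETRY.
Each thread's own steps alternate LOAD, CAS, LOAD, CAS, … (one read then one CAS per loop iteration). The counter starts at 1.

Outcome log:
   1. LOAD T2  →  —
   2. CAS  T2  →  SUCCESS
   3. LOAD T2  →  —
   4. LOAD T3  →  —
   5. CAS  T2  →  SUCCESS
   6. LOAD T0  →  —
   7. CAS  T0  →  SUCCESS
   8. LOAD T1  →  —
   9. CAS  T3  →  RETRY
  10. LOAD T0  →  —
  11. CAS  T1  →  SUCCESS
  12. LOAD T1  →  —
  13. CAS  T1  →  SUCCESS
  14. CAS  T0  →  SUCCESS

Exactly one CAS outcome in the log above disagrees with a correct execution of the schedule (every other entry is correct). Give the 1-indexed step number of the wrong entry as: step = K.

step = 14

Reference trace:
T2 LOAD — after: cnt=1, r=1 — load
T2 CAS — after: cnt=2, r=1 — ok
T2 LOAD — after: cnt=2, r=2 — load
T3 LOAD — after: cnt=2, r=2 — load
T2 CAS — after: cnt=3, r=2 — ok
T0 LOAD — after: cnt=3, r=3 — load
T0 CAS — after: cnt=4, r=3 — ok
T1 LOAD — after: cnt=4, r=4 — load
T3 CAS — after: cnt=4, r=2 — retry
T0 LOAD — after: cnt=4, r=4 — load
T1 CAS — after: cnt=5, r=4 — ok
T1 LOAD — after: cnt=5, r=5 — load
T1 CAS — after: cnt=6, r=5 — ok
T0 CAS — after: cnt=6, r=4 — retry
Log disagrees first at step 14.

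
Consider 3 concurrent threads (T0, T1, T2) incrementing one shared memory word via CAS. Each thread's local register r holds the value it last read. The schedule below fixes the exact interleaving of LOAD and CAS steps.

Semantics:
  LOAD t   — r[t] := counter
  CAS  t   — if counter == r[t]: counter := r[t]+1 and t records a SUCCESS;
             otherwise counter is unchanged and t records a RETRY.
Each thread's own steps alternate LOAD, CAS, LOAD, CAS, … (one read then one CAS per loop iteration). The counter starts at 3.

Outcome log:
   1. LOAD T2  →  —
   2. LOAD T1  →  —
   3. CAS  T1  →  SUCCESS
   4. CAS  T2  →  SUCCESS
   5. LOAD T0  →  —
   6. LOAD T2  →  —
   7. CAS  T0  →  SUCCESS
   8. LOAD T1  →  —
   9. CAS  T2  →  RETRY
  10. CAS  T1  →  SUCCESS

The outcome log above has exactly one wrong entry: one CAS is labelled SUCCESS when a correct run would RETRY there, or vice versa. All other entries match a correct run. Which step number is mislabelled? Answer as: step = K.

Correct run:
   1) LOAD T2:  M=3  r_T2=3
   2) LOAD T1:  M=3  r_T1=3
   3) CAS  T1:  M=4  r_T1=3 ✓
   4) CAS  T2:  M=4  r_T2=3 ✗
   5) LOAD T0:  M=4  r_T0=4
   6) LOAD T2:  M=4  r_T2=4
   7) CAS  T0:  M=5  r_T0=4 ✓
   8) LOAD T1:  M=5  r_T1=5
   9) CAS  T2:  M=5  r_T2=4 ✗
  10) CAS  T1:  M=6  r_T1=5 ✓
Log disagrees first at step 4.

step = 4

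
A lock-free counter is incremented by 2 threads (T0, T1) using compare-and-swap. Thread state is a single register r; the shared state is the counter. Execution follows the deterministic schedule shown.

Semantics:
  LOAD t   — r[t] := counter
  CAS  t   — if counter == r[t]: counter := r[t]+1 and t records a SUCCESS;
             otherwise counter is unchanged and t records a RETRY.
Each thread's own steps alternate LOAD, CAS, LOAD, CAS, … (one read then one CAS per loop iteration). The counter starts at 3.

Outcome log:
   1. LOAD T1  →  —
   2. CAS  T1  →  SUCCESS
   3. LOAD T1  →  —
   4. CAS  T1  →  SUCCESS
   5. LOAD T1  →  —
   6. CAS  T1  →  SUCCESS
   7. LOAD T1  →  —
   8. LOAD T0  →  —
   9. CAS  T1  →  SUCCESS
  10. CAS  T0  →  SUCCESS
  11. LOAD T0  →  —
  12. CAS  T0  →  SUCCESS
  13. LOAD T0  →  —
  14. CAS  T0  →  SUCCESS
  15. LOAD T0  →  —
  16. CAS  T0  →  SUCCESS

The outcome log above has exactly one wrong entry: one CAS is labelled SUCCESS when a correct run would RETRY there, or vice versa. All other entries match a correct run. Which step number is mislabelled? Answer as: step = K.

Correct run:
step 1: T1 LOAD ⇒ load; ctr=3 reg=3
step 2: T1 CAS ⇒ ok; ctr=4 reg=3
step 3: T1 LOAD ⇒ load; ctr=4 reg=4
step 4: T1 CAS ⇒ ok; ctr=5 reg=4
step 5: T1 LOAD ⇒ load; ctr=5 reg=5
step 6: T1 CAS ⇒ ok; ctr=6 reg=5
step 7: T1 LOAD ⇒ load; ctr=6 reg=6
step 8: T0 LOAD ⇒ load; ctr=6 reg=6
step 9: T1 CAS ⇒ ok; ctr=7 reg=6
step 10: T0 CAS ⇒ retry; ctr=7 reg=6
step 11: T0 LOAD ⇒ load; ctr=7 reg=7
step 12: T0 CAS ⇒ ok; ctr=8 reg=7
step 13: T0 LOAD ⇒ load; ctr=8 reg=8
step 14: T0 CAS ⇒ ok; ctr=9 reg=8
step 15: T0 LOAD ⇒ load; ctr=9 reg=9
step 16: T0 CAS ⇒ ok; ctr=10 reg=9
Mismatch at 10.

step = 10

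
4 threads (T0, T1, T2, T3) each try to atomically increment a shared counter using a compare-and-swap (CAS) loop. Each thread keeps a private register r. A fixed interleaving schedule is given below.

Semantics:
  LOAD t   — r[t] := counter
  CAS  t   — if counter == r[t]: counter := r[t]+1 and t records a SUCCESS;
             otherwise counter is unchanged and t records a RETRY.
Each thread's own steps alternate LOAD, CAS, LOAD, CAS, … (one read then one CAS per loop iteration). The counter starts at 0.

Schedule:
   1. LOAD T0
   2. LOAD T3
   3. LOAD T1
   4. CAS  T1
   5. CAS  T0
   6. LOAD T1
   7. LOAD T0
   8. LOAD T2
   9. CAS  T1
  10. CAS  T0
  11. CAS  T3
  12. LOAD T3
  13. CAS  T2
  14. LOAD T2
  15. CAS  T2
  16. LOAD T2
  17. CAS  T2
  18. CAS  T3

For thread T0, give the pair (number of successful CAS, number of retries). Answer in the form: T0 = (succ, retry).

T0 = (0, 2)

step 1: T0 LOAD ⇒ load; ctr=0 reg=0
step 2: T3 LOAD ⇒ load; ctr=0 reg=0
step 3: T1 LOAD ⇒ load; ctr=0 reg=0
step 4: T1 CAS ⇒ ok; ctr=1 reg=0
step 5: T0 CAS ⇒ retry; ctr=1 reg=0
step 6: T1 LOAD ⇒ load; ctr=1 reg=1
step 7: T0 LOAD ⇒ load; ctr=1 reg=1
step 8: T2 LOAD ⇒ load; ctr=1 reg=1
step 9: T1 CAS ⇒ ok; ctr=2 reg=1
step 10: T0 CAS ⇒ retry; ctr=2 reg=1
step 11: T3 CAS ⇒ retry; ctr=2 reg=0
step 12: T3 LOAD ⇒ load; ctr=2 reg=2
step 13: T2 CAS ⇒ retry; ctr=2 reg=1
step 14: T2 LOAD ⇒ load; ctr=2 reg=2
step 15: T2 CAS ⇒ ok; ctr=3 reg=2
step 16: T2 LOAD ⇒ load; ctr=3 reg=3
step 17: T2 CAS ⇒ ok; ctr=4 reg=3
step 18: T3 CAS ⇒ retry; ctr=4 reg=2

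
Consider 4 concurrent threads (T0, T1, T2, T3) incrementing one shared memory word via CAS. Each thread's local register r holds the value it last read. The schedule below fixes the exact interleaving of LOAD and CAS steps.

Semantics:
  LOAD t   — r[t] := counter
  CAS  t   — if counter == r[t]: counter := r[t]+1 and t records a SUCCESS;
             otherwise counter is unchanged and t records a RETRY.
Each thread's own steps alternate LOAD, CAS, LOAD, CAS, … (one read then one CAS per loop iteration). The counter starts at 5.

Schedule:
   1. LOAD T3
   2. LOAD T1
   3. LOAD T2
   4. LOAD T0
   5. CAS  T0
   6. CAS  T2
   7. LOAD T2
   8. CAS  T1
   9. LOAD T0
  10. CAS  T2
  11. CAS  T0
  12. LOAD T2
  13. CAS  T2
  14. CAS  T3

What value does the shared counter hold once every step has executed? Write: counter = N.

counter = 8

[1] T3.load  rd  (counter 5, T3.r 5)
[2] T1.load  rd  (counter 5, T1.r 5)
[3] T2.load  rd  (counter 5, T2.r 5)
[4] T0.load  rd  (counter 5, T0.r 5)
[5] T0.cas  hit  (counter 6, T0.r 5)
[6] T2.cas  miss  (counter 6, T2.r 5)
[7] T2.load  rd  (counter 6, T2.r 6)
[8] T1.cas  miss  (counter 6, T1.r 5)
[9] T0.load  rd  (counter 6, T0.r 6)
[10] T2.cas  hit  (counter 7, T2.r 6)
[11] T0.cas  miss  (counter 7, T0.r 6)
[12] T2.load  rd  (counter 7, T2.r 7)
[13] T2.cas  hit  (counter 8, T2.r 7)
[14] T3.cas  miss  (counter 8, T3.r 5)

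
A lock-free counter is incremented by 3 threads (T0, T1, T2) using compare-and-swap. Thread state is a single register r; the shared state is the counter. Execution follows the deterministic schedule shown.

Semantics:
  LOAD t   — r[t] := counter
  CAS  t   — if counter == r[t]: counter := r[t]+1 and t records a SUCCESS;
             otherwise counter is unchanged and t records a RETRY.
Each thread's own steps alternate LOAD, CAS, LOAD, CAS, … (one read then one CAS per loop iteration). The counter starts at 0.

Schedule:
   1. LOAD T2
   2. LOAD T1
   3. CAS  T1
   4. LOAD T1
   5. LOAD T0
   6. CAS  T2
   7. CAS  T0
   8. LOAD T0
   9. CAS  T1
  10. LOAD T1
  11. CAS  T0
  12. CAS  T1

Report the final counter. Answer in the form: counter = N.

counter = 3

1. LOAD T2 → mem=0 r[T2]=0 [LOAD]
2. LOAD T1 → mem=0 r[T1]=0 [LOAD]
3. CAS T1 → mem=1 r[T1]=0 [OK]
4. LOAD T1 → mem=1 r[T1]=1 [LOAD]
5. LOAD T0 → mem=1 r[T0]=1 [LOAD]
6. CAS T2 → mem=1 r[T2]=0 [RETRY]
7. CAS T0 → mem=2 r[T0]=1 [OK]
8. LOAD T0 → mem=2 r[T0]=2 [LOAD]
9. CAS T1 → mem=2 r[T1]=1 [RETRY]
10. LOAD T1 → mem=2 r[T1]=2 [LOAD]
11. CAS T0 → mem=3 r[T0]=2 [OK]
12. CAS T1 → mem=3 r[T1]=2 [RETRY]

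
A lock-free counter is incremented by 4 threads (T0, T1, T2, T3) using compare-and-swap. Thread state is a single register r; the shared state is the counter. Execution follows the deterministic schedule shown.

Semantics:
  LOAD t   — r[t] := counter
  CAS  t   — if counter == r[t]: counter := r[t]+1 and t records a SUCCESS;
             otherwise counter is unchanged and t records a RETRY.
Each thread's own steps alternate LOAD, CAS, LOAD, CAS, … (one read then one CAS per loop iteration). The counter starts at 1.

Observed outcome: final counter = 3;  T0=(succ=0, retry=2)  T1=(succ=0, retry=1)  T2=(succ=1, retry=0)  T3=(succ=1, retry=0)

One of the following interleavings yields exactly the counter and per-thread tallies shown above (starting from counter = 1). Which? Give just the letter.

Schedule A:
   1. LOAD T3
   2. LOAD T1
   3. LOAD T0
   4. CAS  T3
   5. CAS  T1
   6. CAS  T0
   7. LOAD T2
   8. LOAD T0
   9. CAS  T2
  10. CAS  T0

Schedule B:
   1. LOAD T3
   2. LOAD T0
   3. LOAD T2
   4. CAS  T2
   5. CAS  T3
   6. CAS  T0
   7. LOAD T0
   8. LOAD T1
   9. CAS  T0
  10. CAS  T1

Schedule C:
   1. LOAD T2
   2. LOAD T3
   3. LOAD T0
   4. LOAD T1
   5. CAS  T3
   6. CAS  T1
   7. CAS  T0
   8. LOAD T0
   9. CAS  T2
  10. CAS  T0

Simulating candidate A:
T3 LOAD — after: cnt=1, r=1 — load
T1 LOAD — after: cnt=1, r=1 — load
T0 LOAD — after: cnt=1, r=1 — load
T3 CAS — after: cnt=2, r=1 — ok
T1 CAS — after: cnt=2, r=1 — retry
T0 CAS — after: cnt=2, r=1 — retry
T2 LOAD — after: cnt=2, r=2 — load
T0 LOAD — after: cnt=2, r=2 — load
T2 CAS — after: cnt=3, r=2 — ok
T0 CAS — after: cnt=3, r=2 — retry

A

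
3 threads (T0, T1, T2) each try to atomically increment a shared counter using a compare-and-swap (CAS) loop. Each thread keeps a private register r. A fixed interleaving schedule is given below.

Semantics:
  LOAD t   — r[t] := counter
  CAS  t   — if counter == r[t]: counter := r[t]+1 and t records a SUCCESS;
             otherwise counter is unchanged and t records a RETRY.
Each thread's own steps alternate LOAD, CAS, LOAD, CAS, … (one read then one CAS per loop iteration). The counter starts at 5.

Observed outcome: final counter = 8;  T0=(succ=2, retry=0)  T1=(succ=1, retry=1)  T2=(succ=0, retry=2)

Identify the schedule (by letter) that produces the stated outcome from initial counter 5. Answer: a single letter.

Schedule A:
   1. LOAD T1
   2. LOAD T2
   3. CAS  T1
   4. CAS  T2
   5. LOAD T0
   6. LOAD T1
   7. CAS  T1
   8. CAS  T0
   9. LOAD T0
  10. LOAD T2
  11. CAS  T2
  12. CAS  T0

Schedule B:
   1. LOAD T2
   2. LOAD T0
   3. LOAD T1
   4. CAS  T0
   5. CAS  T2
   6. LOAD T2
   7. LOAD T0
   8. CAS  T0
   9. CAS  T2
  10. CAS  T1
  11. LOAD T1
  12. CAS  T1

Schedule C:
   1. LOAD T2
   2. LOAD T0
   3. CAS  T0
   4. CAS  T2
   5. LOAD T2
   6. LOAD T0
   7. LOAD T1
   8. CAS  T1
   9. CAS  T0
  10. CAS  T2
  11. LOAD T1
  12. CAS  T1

B

Simulating candidate B:
#1 T2 reads 5
#2 T0 reads 5
#3 T1 reads 5
#4 T0 CAS(5→6) writes; counter now 6
#5 T2 CAS(5→6) fails; counter now 6
#6 T2 reads 6
#7 T0 reads 6
#8 T0 CAS(6→7) writes; counter now 7
#9 T2 CAS(6→7) fails; counter now 7
#10 T1 CAS(5→6) fails; counter now 7
#11 T1 reads 7
#12 T1 CAS(7→8) writes; counter now 8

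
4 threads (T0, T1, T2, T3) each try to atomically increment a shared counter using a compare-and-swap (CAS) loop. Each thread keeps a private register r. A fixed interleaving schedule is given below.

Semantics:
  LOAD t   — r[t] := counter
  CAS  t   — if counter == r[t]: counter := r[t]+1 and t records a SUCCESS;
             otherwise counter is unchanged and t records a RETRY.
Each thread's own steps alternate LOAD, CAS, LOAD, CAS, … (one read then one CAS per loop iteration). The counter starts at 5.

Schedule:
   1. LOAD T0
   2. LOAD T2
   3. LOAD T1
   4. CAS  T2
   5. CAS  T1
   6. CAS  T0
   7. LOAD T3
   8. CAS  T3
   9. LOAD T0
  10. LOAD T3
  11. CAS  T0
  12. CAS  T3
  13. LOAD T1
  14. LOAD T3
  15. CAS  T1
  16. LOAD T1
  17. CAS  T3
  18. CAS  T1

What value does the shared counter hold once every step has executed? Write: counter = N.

step 1: T0 LOAD ⇒ load; ctr=5 reg=5
step 2: T2 LOAD ⇒ load; ctr=5 reg=5
step 3: T1 LOAD ⇒ load; ctr=5 reg=5
step 4: T2 CAS ⇒ ok; ctr=6 reg=5
step 5: T1 CAS ⇒ retry; ctr=6 reg=5
step 6: T0 CAS ⇒ retry; ctr=6 reg=5
step 7: T3 LOAD ⇒ load; ctr=6 reg=6
step 8: T3 CAS ⇒ ok; ctr=7 reg=6
step 9: T0 LOAD ⇒ load; ctr=7 reg=7
step 10: T3 LOAD ⇒ load; ctr=7 reg=7
step 11: T0 CAS ⇒ ok; ctr=8 reg=7
step 12: T3 CAS ⇒ retry; ctr=8 reg=7
step 13: T1 LOAD ⇒ load; ctr=8 reg=8
step 14: T3 LOAD ⇒ load; ctr=8 reg=8
step 15: T1 CAS ⇒ ok; ctr=9 reg=8
step 16: T1 LOAD ⇒ load; ctr=9 reg=9
step 17: T3 CAS ⇒ retry; ctr=9 reg=8
step 18: T1 CAS ⇒ ok; ctr=10 reg=9

counter = 10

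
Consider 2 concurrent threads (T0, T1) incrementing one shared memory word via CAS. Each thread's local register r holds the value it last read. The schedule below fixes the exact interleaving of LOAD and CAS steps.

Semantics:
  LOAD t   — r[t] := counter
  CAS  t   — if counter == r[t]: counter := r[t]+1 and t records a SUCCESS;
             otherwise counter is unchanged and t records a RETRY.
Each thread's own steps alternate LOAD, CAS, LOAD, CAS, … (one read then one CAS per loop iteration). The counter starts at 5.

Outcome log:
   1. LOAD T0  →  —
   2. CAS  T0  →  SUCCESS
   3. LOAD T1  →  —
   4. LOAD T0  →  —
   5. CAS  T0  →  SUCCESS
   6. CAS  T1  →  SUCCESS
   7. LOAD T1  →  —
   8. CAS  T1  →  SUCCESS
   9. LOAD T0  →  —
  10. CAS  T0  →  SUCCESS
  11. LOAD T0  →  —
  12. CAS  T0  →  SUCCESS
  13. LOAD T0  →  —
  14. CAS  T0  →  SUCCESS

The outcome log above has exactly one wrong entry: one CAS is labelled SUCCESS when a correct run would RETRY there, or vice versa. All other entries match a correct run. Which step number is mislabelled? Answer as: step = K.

step = 6

Correct run:
1. LOAD T0 → mem=5 r[T0]=5 [LOAD]
2. CAS T0 → mem=6 r[T0]=5 [OK]
3. LOAD T1 → mem=6 r[T1]=6 [LOAD]
4. LOAD T0 → mem=6 r[T0]=6 [LOAD]
5. CAS T0 → mem=7 r[T0]=6 [OK]
6. CAS T1 → mem=7 r[T1]=6 [RETRY]
7. LOAD T1 → mem=7 r[T1]=7 [LOAD]
8. CAS T1 → mem=8 r[T1]=7 [OK]
9. LOAD T0 → mem=8 r[T0]=8 [LOAD]
10. CAS T0 → mem=9 r[T0]=8 [OK]
11. LOAD T0 → mem=9 r[T0]=9 [LOAD]
12. CAS T0 → mem=10 r[T0]=9 [OK]
13. LOAD T0 → mem=10 r[T0]=10 [LOAD]
14. CAS T0 → mem=11 r[T0]=10 [OK]
Flip is step 6.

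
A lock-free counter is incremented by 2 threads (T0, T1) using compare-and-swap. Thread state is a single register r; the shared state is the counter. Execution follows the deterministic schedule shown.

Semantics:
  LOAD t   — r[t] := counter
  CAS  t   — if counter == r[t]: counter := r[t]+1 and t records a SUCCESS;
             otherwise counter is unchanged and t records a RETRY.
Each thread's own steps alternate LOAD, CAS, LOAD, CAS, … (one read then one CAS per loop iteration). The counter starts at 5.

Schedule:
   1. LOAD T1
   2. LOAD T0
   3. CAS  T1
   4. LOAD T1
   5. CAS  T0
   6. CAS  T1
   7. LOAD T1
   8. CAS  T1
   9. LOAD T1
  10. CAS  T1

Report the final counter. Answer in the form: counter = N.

step 1: T1 LOAD ⇒ load; ctr=5 reg=5
step 2: T0 LOAD ⇒ load; ctr=5 reg=5
step 3: T1 CAS ⇒ ok; ctr=6 reg=5
step 4: T1 LOAD ⇒ load; ctr=6 reg=6
step 5: T0 CAS ⇒ retry; ctr=6 reg=5
step 6: T1 CAS ⇒ ok; ctr=7 reg=6
step 7: T1 LOAD ⇒ load; ctr=7 reg=7
step 8: T1 CAS ⇒ ok; ctr=8 reg=7
step 9: T1 LOAD ⇒ load; ctr=8 reg=8
step 10: T1 CAS ⇒ ok; ctr=9 reg=8

counter = 9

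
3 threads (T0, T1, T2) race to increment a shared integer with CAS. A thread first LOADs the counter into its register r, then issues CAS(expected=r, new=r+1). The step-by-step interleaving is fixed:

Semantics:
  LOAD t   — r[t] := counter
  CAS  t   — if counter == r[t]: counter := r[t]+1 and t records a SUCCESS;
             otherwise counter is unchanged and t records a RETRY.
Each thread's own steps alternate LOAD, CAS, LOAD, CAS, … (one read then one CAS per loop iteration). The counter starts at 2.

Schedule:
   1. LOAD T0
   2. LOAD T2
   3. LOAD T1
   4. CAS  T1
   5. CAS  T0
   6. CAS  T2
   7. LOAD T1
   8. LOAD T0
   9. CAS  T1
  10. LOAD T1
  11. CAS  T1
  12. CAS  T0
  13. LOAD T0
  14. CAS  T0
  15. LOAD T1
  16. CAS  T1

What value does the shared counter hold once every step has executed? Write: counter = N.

counter = 7

[1] T0.load  rd  (counter 2, T0.r 2)
[2] T2.load  rd  (counter 2, T2.r 2)
[3] T1.load  rd  (counter 2, T1.r 2)
[4] T1.cas  hit  (counter 3, T1.r 2)
[5] T0.cas  miss  (counter 3, T0.r 2)
[6] T2.cas  miss  (counter 3, T2.r 2)
[7] T1.load  rd  (counter 3, T1.r 3)
[8] T0.load  rd  (counter 3, T0.r 3)
[9] T1.cas  hit  (counter 4, T1.r 3)
[10] T1.load  rd  (counter 4, T1.r 4)
[11] T1.cas  hit  (counter 5, T1.r 4)
[12] T0.cas  miss  (counter 5, T0.r 3)
[13] T0.load  rd  (counter 5, T0.r 5)
[14] T0.cas  hit  (counter 6, T0.r 5)
[15] T1.load  rd  (counter 6, T1.r 6)
[16] T1.cas  hit  (counter 7, T1.r 6)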